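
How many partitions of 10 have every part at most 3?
Let r_j(i) = number of partitions of i into parts ≤ j, for i = 0..10. r_1(i) = 1 for all i; r_j(i) = r_{j-1}(i) + r_j(i-j). Rows j = 2..3: ≤2: 1 1 2 2 3 3 4 4 5 5 6; ≤3: 1 1 2 3 4 5 7 8 10 12 14. r_3(10) = 14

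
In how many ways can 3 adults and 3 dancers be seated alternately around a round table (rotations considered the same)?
Fix one of the adults: (3-1)! ways for the remaining adults, × 3! ways for the dancers = 2 × 6 = 12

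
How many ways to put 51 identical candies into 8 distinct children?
C(51+8-1, 8-1) = C(58, 7) = 300674088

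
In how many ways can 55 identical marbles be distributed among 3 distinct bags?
C(55+3-1, 3-1) = C(57, 2) = 1596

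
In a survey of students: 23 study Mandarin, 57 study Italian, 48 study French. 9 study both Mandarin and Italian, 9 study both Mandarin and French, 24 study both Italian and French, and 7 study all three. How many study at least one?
|A∪B∪C| = 23+57+48-9-9-24+7 = 93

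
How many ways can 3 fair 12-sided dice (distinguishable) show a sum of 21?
Coefficient of x^21 in (x + x² + ... + x^12)^3. By inclusion-exclusion on dice exceeding 12: Σ_j (-1)^j C(3,j)·C(21-1-12j, 2) = C(3,0)·C(20,2) - C(3,1)·C(8,2) = 1·190 - 3·28 = 106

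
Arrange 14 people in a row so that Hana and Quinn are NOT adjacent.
Total - adjacent = 14! - (14-1)!×2 = 87178291200 - 12454041600 = 74724249600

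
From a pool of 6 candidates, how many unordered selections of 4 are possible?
C(6,4) = 6!/(4!×2!) = 15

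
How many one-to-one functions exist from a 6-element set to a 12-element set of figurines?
P(12,6) = 12!/(12-6)! = 665280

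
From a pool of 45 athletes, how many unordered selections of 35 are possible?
C(45,35) = 45!/(35!×10!) = 3190187286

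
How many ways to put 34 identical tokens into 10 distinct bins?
C(34+10-1, 10-1) = C(43, 9) = 563921995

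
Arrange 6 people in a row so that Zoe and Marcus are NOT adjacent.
Total - adjacent = 6! - (6-1)!×2 = 720 - 240 = 480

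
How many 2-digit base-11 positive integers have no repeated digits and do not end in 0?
Last digit: 10 nonzero choices. First digit: 9 (nonzero, ≠last). Middle 0: P(9,0) = 1. Total = 90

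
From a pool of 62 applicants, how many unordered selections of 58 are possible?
C(62,58) = 62!/(58!×4!) = 557845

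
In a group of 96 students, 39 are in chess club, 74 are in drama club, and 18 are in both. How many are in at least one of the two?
|A∪B| = |A| + |B| - |A∩B| = 39 + 74 - 18 = 95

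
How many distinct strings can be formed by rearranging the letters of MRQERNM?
7! / (1! × 1! × 2! × 2! × 1!) = 1260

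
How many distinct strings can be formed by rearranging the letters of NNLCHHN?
7! / (1! × 2! × 1! × 3!) = 420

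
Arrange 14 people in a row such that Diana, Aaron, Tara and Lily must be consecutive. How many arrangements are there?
Treat the 4 as one block: (14-4+1)! × 4! = 39916800 × 24 = 958003200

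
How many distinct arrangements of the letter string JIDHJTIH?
8! / (1! × 2! × 2! × 1! × 2!) = 5040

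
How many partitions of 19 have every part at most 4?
Let r_j(i) = number of partitions of i into parts ≤ j, for i = 0..19. r_1(i) = 1 for all i; r_j(i) = r_{j-1}(i) + r_j(i-j). Rows j = 2..4: ≤2: 1 1 2 2 3 3 4 4 5 5 6 6 7 7 8 8 9 9 10 10; ≤3: 1 1 2 3 4 5 7 8 10 12 14 16 19 21 24 27 30 33 37 40; ≤4: 1 1 2 3 5 6 9 11 15 18 23 27 34 39 47 54 64 72 84 94. r_4(19) = 94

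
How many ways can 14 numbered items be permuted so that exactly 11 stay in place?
Choose the 11 fixed points C(14,11) = 364, derange the rest: !3 = Σ_{j=0}^{3} (-1)^j·3!/j! = 6 - 6 + 3 - 1 = 2. Product = 364 × 2 = 728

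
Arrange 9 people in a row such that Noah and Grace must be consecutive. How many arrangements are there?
Treat the 2 as one block: (9-2+1)! × 2! = 40320 × 2 = 80640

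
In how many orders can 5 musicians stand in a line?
5! = 120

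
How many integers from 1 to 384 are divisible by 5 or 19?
⌊384/5⌋ + ⌊384/19⌋ - ⌊384/95⌋ = 76 + 20 - 4 = 92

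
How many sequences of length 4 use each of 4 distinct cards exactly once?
4! = 24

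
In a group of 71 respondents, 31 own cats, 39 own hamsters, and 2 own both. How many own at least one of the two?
|A∪B| = |A| + |B| - |A∩B| = 31 + 39 - 2 = 68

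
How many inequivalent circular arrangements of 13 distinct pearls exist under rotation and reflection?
(13-1)!/2 = 479001600/2 = 239500800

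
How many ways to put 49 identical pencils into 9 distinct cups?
C(49+9-1, 9-1) = C(57, 8) = 1652411475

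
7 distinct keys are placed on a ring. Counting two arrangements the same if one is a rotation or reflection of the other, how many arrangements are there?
(7-1)!/2 = 720/2 = 360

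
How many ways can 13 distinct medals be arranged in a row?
13! = 6227020800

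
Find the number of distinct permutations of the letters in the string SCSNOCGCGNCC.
12! / (2! × 1! × 2! × 5! × 2!) = 498960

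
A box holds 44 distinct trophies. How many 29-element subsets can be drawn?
C(44,29) = 44!/(29!×15!) = 229911617056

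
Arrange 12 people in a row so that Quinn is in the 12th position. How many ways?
Fix one position: (12-1)! = 39916800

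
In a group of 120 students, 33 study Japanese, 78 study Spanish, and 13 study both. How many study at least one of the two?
|A∪B| = |A| + |B| - |A∩B| = 33 + 78 - 13 = 98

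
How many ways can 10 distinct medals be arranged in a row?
10! = 3628800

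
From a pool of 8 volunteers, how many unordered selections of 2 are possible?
C(8,2) = 8!/(2!×6!) = 28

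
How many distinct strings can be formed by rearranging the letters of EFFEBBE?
7! / (2! × 3! × 2!) = 210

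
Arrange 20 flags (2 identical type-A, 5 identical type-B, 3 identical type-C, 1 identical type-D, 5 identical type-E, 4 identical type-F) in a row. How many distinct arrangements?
20! / (2! × 5! × 3! × 1! × 5! × 4!) = 586637251200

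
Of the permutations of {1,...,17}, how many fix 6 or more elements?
Exactly j fixed points: C(17,j)·!(17-j); sum over j ≥ 6 (derangement numbers via !m = (m-1)·(!(m-1) + !(m-2)): !0..!11 = 1, 0, 1, 2, 9, 44, 265, 1854, 14833, 133496, 1334961, 14684570). Σ_{j=6}^{17} C(17,j)·!(17-j) = C(17,6)·!11 + C(17,7)·!10 + C(17,8)·!9 + C(17,9)·!8 + C(17,10)·!7 + C(17,11)·!6 + C(17,12)·!5 + C(17,13)·!4 + C(17,14)·!3 + C(17,15)·!2 + C(17,16)·!1 + C(17,17)·!0 = 12376·14684570 + 19448·1334961 + 24310·133496 + 24310·14833 + 19448·1854 + 12376·265 + 6188·44 + 2380·9 + 680·2 + 136·1 + 17·0 + 1·1 = 211344069259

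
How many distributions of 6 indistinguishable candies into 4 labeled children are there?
C(6+4-1, 4-1) = C(9, 3) = 84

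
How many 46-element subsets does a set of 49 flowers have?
C(49,46) = 49!/(46!×3!) = 18424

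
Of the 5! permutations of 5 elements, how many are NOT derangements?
Complement of the derangements. !5 = Σ_{j=0}^{5} (-1)^j·5!/j! = 120 - 120 + 60 - 20 + 5 - 1 = 44. 5! - !5 = 120 - 44 = 76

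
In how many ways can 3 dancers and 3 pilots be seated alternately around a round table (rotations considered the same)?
Fix one of the dancers: (3-1)! ways for the remaining dancers, × 3! ways for the pilots = 2 × 6 = 12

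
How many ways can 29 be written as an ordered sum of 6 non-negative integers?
C(29+6-1, 6-1) = C(34, 5) = 278256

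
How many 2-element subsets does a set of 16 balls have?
C(16,2) = 16!/(2!×14!) = 120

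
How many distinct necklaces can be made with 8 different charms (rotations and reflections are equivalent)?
(8-1)!/2 = 5040/2 = 2520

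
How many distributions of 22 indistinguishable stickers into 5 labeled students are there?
C(22+5-1, 5-1) = C(26, 4) = 14950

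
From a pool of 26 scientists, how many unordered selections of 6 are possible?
C(26,6) = 26!/(6!×20!) = 230230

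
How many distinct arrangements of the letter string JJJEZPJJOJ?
10! / (1! × 1! × 1! × 6! × 1!) = 5040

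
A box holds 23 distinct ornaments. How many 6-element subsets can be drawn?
C(23,6) = 23!/(6!×17!) = 100947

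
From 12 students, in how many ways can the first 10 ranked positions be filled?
P(12,10) = 12!/(12-10)! = 239500800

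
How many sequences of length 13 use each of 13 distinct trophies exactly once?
13! = 6227020800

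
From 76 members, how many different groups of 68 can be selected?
C(76,68) = 76!/(68!×8!) = 18855883575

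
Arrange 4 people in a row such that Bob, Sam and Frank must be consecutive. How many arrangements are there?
Treat the 3 as one block: (4-3+1)! × 3! = 2 × 6 = 12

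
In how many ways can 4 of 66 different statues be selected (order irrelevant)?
C(66,4) = 66!/(4!×62!) = 720720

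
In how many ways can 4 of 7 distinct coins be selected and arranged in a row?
P(7,4) = 7!/(7-4)! = 840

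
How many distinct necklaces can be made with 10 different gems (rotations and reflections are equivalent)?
(10-1)!/2 = 362880/2 = 181440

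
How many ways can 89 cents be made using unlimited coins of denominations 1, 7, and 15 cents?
Coefficient of x^89 in 1/(1-x^1) · 1/(1-x^7) · 1/(1-x^15). Case on j = number of 15-cent coins (j = 0..5); remainder r = 89 - 15j is made from {1,7} in ⌊r/7⌋+1 ways. r = 89, 74, 59, 44, 29, 14 → 13 + 11 + 9 + 7 + 5 + 3 = 48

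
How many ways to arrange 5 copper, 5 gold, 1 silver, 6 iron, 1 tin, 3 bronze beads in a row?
21! / (5! × 5! × 1! × 6! × 1! × 3!) = 821292151680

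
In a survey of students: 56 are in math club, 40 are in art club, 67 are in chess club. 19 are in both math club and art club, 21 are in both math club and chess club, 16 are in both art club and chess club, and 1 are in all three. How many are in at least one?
|A∪B∪C| = 56+40+67-19-21-16+1 = 108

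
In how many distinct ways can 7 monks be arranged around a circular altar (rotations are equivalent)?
Circular: fix one position, arrange the rest. (7-1)! = 720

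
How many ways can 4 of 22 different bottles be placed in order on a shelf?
P(22,4) = 22!/(22-4)! = 175560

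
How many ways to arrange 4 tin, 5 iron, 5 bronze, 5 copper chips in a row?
19! / (4! × 5! × 5! × 5!) = 2933186256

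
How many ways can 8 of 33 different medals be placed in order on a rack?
P(33,8) = 33!/(33-8)! = 559809169920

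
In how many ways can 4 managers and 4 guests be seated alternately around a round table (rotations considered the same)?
Fix one of the managers: (4-1)! ways for the remaining managers, × 4! ways for the guests = 6 × 24 = 144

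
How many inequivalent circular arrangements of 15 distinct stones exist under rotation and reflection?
(15-1)!/2 = 87178291200/2 = 43589145600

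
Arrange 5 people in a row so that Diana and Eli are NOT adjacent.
Total - adjacent = 5! - (5-1)!×2 = 120 - 48 = 72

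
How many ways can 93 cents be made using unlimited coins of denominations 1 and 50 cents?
Coefficient of x^93 in 1/(1-x^1) · 1/(1-x^50). Use j coins of 50 for j = 0..⌊93/50⌋ = 1, the rest in 1s: 1 + 1 = 2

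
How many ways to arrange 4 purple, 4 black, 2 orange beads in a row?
10! / (4! × 4! × 2!) = 3150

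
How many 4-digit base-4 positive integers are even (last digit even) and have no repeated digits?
Last∈{0,2}. Last=0: 6. Last nonzero: 1×2×P(2,2) = 4. Total = 10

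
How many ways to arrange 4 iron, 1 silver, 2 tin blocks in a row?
7! / (4! × 1! × 2!) = 105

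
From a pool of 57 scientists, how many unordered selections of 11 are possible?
C(57,11) = 57!/(11!×46!) = 184509266760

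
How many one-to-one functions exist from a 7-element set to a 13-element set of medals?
P(13,7) = 13!/(13-7)! = 8648640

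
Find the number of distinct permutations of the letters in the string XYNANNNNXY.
10! / (2! × 5! × 1! × 2!) = 7560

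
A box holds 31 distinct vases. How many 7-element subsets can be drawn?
C(31,7) = 31!/(7!×24!) = 2629575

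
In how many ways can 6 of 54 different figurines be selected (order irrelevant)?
C(54,6) = 54!/(6!×48!) = 25827165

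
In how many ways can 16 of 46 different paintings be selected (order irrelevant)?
C(46,16) = 46!/(16!×30!) = 991493848554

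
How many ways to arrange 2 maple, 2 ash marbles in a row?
4! / (2! × 2!) = 6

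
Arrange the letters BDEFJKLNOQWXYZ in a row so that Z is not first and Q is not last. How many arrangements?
By inclusion-exclusion: 14! - 2×(14-1)! + (14-2)! = 87178291200 - 12454041600 + 479001600 = 75203251200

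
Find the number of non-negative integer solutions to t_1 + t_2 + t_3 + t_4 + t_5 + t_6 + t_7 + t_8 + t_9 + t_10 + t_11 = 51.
C(51+11-1, 11-1) = C(61, 10) = 90177170226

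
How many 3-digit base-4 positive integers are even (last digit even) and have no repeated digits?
Last∈{0,2}. Last=0: 6. Last nonzero: 1×2×P(2,1) = 4. Total = 10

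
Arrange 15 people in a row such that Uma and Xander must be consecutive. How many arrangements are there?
Treat the 2 as one block: (15-2+1)! × 2! = 87178291200 × 2 = 174356582400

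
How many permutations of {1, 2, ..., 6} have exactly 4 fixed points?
Choose the 4 fixed points C(6,4) = 15, derange the rest: !2 = Σ_{j=0}^{2} (-1)^j·2!/j! = 2 - 2 + 1 = 1. Product = 15 × 1 = 15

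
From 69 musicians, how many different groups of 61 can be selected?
C(69,61) = 69!/(61!×8!) = 8361453672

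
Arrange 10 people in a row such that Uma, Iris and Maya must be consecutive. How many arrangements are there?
Treat the 3 as one block: (10-3+1)! × 3! = 40320 × 6 = 241920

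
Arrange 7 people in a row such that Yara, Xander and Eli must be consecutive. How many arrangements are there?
Treat the 3 as one block: (7-3+1)! × 3! = 120 × 6 = 720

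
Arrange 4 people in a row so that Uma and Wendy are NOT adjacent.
Total - adjacent = 4! - (4-1)!×2 = 24 - 12 = 12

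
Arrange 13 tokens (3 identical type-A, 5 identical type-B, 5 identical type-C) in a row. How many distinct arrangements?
13! / (3! × 5! × 5!) = 72072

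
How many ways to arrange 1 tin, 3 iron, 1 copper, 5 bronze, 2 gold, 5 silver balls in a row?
17! / (1! × 3! × 1! × 5! × 2! × 5!) = 2058376320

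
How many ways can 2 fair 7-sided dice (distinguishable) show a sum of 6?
Coefficient of x^6 in (x + x² + ... + x^7)^2. By inclusion-exclusion on dice exceeding 7: Σ_j (-1)^j C(2,j)·C(6-1-7j, 1) = C(2,0)·C(5,1) = 1·5 = 5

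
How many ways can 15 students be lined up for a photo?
15! = 1307674368000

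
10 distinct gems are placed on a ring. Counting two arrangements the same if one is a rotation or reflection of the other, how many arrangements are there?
(10-1)!/2 = 362880/2 = 181440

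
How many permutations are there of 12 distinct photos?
12! = 479001600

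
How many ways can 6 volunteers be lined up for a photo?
6! = 720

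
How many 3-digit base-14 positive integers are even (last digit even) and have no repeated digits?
Last∈{0,2,4,6,8,10,12}. Last=0: 156. Last nonzero: 6×12×P(12,1) = 864. Total = 1020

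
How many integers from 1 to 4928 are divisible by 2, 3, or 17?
⌊4928/2⌋+⌊4928/3⌋+⌊4928/17⌋ - ⌊4928/6⌋-⌊4928/34⌋-⌊4928/51⌋ + ⌊4928/102⌋ = 2464+1642+289 - 821-144-96 + 48 = 3382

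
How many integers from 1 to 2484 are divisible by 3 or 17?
⌊2484/3⌋ + ⌊2484/17⌋ - ⌊2484/51⌋ = 828 + 146 - 48 = 926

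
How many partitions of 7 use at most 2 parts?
By conjugation, equals partitions of 7 into parts ≤ 2. Let r_j(i) = number of partitions of i into parts ≤ j, for i = 0..7. r_1(i) = 1 for all i; r_j(i) = r_{j-1}(i) + r_j(i-j). Rows j = 2..2: ≤2: 1 1 2 2 3 3 4 4. r_2(7) = 4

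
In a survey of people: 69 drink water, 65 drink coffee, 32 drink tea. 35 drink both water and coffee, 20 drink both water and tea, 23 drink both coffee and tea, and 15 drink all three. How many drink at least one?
|A∪B∪C| = 69+65+32-35-20-23+15 = 103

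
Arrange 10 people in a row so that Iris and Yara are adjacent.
Treat as block: (10-1)! × 2! = 362880 × 2 = 725760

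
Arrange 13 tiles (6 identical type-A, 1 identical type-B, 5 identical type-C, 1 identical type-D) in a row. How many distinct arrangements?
13! / (6! × 1! × 5! × 1!) = 72072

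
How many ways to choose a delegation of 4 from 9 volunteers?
C(9,4) = 9!/(4!×5!) = 126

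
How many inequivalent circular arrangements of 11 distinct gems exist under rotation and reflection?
(11-1)!/2 = 3628800/2 = 1814400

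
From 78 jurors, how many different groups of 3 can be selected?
C(78,3) = 78!/(3!×75!) = 76076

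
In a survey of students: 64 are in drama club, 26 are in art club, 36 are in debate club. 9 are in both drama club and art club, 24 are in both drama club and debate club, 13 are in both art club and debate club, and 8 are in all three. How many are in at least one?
|A∪B∪C| = 64+26+36-9-24-13+8 = 88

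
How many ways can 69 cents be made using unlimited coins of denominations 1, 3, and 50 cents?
Coefficient of x^69 in 1/(1-x^1) · 1/(1-x^3) · 1/(1-x^50). Case on j = number of 50-cent coins (j = 0..1); remainder r = 69 - 50j is made from {1,3} in ⌊r/3⌋+1 ways. r = 69, 19 → 24 + 7 = 31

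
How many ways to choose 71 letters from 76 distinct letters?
C(76,71) = 76!/(71!×5!) = 18474840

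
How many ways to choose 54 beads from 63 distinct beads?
C(63,54) = 63!/(54!×9!) = 23667689815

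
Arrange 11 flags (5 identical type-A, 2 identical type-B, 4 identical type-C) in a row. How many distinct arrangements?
11! / (5! × 2! × 4!) = 6930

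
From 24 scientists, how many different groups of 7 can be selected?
C(24,7) = 24!/(7!×17!) = 346104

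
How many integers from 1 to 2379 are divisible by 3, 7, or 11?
⌊2379/3⌋+⌊2379/7⌋+⌊2379/11⌋ - ⌊2379/21⌋-⌊2379/33⌋-⌊2379/77⌋ + ⌊2379/231⌋ = 793+339+216 - 113-72-30 + 10 = 1143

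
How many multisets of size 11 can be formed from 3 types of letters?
C(11+3-1, 3-1) = C(13, 2) = 78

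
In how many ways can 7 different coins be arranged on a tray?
7! = 5040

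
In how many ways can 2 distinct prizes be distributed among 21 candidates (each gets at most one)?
P(21,2) = 21!/(21-2)! = 420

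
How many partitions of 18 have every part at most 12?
Let r_j(i) = number of partitions of i into parts ≤ j, for i = 0..18. r_1(i) = 1 for all i; r_j(i) = r_{j-1}(i) + r_j(i-j). Rows j = 2..12: ≤2: 1 1 2 2 3 3 4 4 5 5 6 6 7 7 8 8 9 9 10; ≤3: 1 1 2 3 4 5 7 8 10 12 14 16 19 21 24 27 30 33 37; ≤4: 1 1 2 3 5 6 9 11 15 18 23 27 34 39 47 54 64 72 84; ≤5: 1 1 2 3 5 7 10 13 18 23 30 37 47 57 70 84 101 119 141; ≤6: 1 1 2 3 5 7 11 14 20 26 35 44 58 71 90 110 136 163 199; ≤7: 1 1 2 3 5 7 11 15 21 28 38 49 65 82 105 131 164 201 248; ≤8: 1 1 2 3 5 7 11 15 22 29 40 52 70 89 116 146 186 230 288; ≤9: 1 1 2 3 5 7 11 15 22 30 41 54 73 94 123 157 201 252 318; ≤10: 1 1 2 3 5 7 11 15 22 30 42 55 75 97 128 164 212 267 340; ≤11: 1 1 2 3 5 7 11 15 22 30 42 56 76 99 131 169 219 278 355; ≤12: 1 1 2 3 5 7 11 15 22 30 42 56 77 100 133 172 224 285 366. r_12(18) = 366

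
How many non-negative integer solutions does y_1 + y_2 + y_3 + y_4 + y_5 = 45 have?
C(45+5-1, 5-1) = C(49, 4) = 211876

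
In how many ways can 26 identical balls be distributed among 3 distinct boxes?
C(26+3-1, 3-1) = C(28, 2) = 378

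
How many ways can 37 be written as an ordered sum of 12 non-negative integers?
C(37+12-1, 12-1) = C(48, 11) = 22595200368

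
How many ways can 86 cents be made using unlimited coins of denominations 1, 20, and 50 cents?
Coefficient of x^86 in 1/(1-x^1) · 1/(1-x^20) · 1/(1-x^50). Case on j = number of 50-cent coins (j = 0..1); remainder r = 86 - 50j is made from {1,20} in ⌊r/20⌋+1 ways. r = 86, 36 → 5 + 2 = 7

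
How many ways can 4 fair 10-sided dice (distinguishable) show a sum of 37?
Coefficient of x^37 in (x + x² + ... + x^10)^4. By inclusion-exclusion on dice exceeding 10: Σ_j (-1)^j C(4,j)·C(37-1-10j, 3) = C(4,0)·C(36,3) - C(4,1)·C(26,3) + C(4,2)·C(16,3) - C(4,3)·C(6,3) = 1·7140 - 4·2600 + 6·560 - 4·20 = 20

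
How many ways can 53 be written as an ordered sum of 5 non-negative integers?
C(53+5-1, 5-1) = C(57, 4) = 395010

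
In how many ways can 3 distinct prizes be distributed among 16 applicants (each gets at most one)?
P(16,3) = 16!/(16-3)! = 3360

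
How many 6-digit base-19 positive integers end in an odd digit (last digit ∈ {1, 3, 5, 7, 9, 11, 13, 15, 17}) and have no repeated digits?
Last∈{1,3,5,7,9,11,13,15,17}. Last=0: 0. Last nonzero: 9×17×P(17,4) = 8739360. Total = 8739360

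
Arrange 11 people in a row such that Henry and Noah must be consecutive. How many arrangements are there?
Treat the 2 as one block: (11-2+1)! × 2! = 3628800 × 2 = 7257600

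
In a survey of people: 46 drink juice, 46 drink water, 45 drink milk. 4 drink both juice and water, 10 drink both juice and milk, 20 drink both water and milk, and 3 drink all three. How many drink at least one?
|A∪B∪C| = 46+46+45-4-10-20+3 = 106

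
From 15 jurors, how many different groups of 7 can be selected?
C(15,7) = 15!/(7!×8!) = 6435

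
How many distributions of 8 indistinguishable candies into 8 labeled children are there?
C(8+8-1, 8-1) = C(15, 7) = 6435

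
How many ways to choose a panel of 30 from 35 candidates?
C(35,30) = 35!/(30!×5!) = 324632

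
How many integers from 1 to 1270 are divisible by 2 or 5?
⌊1270/2⌋ + ⌊1270/5⌋ - ⌊1270/10⌋ = 635 + 254 - 127 = 762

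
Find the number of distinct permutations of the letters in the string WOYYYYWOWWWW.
12! / (6! × 2! × 4!) = 13860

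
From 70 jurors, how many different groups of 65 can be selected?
C(70,65) = 70!/(65!×5!) = 12103014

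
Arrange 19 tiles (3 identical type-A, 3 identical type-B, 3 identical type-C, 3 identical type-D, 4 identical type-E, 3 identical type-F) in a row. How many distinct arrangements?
19! / (3! × 3! × 3! × 3! × 4! × 3!) = 651819168000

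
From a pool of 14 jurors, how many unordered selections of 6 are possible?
C(14,6) = 14!/(6!×8!) = 3003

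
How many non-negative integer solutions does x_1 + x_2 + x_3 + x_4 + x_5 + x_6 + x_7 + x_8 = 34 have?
C(34+8-1, 8-1) = C(41, 7) = 22481940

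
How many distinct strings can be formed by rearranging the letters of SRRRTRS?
7! / (2! × 1! × 4!) = 105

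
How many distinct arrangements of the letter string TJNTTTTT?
8! / (1! × 1! × 6!) = 56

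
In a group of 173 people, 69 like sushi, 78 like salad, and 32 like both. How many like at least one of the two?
|A∪B| = |A| + |B| - |A∩B| = 69 + 78 - 32 = 115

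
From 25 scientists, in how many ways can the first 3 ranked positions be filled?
P(25,3) = 25!/(25-3)! = 13800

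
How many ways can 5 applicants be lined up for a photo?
5! = 120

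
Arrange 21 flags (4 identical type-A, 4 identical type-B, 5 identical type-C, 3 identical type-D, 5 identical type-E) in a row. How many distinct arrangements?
21! / (4! × 4! × 5! × 3! × 5!) = 1026615189600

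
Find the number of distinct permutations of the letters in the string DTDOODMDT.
9! / (4! × 2! × 2! × 1!) = 3780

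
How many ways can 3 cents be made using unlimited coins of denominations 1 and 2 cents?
Coefficient of x^3 in 1/(1-x^1) · 1/(1-x^2). Use j coins of 2 for j = 0..⌊3/2⌋ = 1, the rest in 1s: 1 + 1 = 2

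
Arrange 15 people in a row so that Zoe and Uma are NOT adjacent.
Total - adjacent = 15! - (15-1)!×2 = 1307674368000 - 174356582400 = 1133317785600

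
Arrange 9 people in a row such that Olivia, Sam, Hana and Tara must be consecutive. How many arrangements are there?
Treat the 4 as one block: (9-4+1)! × 4! = 720 × 24 = 17280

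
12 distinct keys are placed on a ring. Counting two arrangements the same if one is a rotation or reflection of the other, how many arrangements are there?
(12-1)!/2 = 39916800/2 = 19958400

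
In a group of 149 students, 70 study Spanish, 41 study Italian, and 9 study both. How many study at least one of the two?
|A∪B| = |A| + |B| - |A∩B| = 70 + 41 - 9 = 102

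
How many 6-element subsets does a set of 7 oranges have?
C(7,6) = 7!/(6!×1!) = 7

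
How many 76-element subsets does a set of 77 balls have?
C(77,76) = 77!/(76!×1!) = 77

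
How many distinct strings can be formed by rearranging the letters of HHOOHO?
6! / (3! × 3!) = 20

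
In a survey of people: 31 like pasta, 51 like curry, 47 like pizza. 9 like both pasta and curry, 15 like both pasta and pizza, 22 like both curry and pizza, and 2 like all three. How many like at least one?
|A∪B∪C| = 31+51+47-9-15-22+2 = 85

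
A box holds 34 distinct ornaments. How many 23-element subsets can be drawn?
C(34,23) = 34!/(23!×11!) = 286097760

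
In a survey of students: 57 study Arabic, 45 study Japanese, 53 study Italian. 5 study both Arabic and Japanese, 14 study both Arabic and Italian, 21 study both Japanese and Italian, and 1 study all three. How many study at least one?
|A∪B∪C| = 57+45+53-5-14-21+1 = 116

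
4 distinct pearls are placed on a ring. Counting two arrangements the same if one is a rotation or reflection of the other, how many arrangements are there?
(4-1)!/2 = 6/2 = 3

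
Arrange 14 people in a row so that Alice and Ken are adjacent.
Treat as block: (14-1)! × 2! = 6227020800 × 2 = 12454041600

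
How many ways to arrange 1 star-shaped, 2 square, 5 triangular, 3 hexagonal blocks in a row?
11! / (1! × 2! × 5! × 3!) = 27720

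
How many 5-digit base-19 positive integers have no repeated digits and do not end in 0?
Last digit: 18 nonzero choices. First digit: 17 (nonzero, ≠last). Middle 3: P(17,3) = 4080. Total = 1248480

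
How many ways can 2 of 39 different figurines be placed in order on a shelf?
P(39,2) = 39!/(39-2)! = 1482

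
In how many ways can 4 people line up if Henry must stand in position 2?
Fix one position: (4-1)! = 6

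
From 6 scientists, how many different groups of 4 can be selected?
C(6,4) = 6!/(4!×2!) = 15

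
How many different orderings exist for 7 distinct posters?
7! = 5040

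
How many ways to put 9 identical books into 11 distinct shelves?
C(9+11-1, 11-1) = C(19, 10) = 92378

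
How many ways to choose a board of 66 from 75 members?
C(75,66) = 75!/(66!×9!) = 125595622175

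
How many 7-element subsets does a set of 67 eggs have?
C(67,7) = 67!/(7!×60!) = 869648208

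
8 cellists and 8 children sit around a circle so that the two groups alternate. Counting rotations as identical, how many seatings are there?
Fix one of the cellists: (8-1)! ways for the remaining cellists, × 8! ways for the children = 5040 × 40320 = 203212800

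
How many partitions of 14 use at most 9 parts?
By conjugation, equals partitions of 14 into parts ≤ 9. Let r_j(i) = number of partitions of i into parts ≤ j, for i = 0..14. r_1(i) = 1 for all i; r_j(i) = r_{j-1}(i) + r_j(i-j). Rows j = 2..9: ≤2: 1 1 2 2 3 3 4 4 5 5 6 6 7 7 8; ≤3: 1 1 2 3 4 5 7 8 10 12 14 16 19 21 24; ≤4: 1 1 2 3 5 6 9 11 15 18 23 27 34 39 47; ≤5: 1 1 2 3 5 7 10 13 18 23 30 37 47 57 70; ≤6: 1 1 2 3 5 7 11 14 20 26 35 44 58 71 90; ≤7: 1 1 2 3 5 7 11 15 21 28 38 49 65 82 105; ≤8: 1 1 2 3 5 7 11 15 22 29 40 52 70 89 116; ≤9: 1 1 2 3 5 7 11 15 22 30 41 54 73 94 123. r_9(14) = 123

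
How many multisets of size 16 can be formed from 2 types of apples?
C(16+2-1, 2-1) = C(17, 1) = 17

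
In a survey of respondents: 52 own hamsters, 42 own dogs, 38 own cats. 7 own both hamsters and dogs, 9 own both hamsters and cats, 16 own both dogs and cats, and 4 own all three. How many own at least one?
|A∪B∪C| = 52+42+38-7-9-16+4 = 104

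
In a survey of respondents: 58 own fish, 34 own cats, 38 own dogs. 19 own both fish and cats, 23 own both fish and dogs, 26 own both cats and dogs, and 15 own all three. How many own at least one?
|A∪B∪C| = 58+34+38-19-23-26+15 = 77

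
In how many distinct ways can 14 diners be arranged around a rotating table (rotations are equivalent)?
Circular: fix one position, arrange the rest. (14-1)! = 6227020800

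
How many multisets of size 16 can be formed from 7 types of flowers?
C(16+7-1, 7-1) = C(22, 6) = 74613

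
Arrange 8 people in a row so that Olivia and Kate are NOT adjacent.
Total - adjacent = 8! - (8-1)!×2 = 40320 - 10080 = 30240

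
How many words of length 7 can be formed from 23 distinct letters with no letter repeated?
P(23,7) = 23!/(23-7)! = 1235591280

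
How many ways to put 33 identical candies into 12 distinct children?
C(33+12-1, 12-1) = C(44, 11) = 7669339132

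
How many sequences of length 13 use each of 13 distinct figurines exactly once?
13! = 6227020800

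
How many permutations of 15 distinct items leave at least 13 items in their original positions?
Exactly j fixed points: C(15,j)·!(15-j); sum over j ≥ 13 (derangement numbers via !m = (m-1)·(!(m-1) + !(m-2)): !0..!2 = 1, 0, 1). Σ_{j=13}^{15} C(15,j)·!(15-j) = C(15,13)·!2 + C(15,14)·!1 + C(15,15)·!0 = 105·1 + 15·0 + 1·1 = 106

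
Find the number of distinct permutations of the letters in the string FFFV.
4! / (1! × 3!) = 4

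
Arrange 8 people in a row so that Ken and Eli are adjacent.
Treat as block: (8-1)! × 2! = 5040 × 2 = 10080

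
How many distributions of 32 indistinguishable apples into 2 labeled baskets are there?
C(32+2-1, 2-1) = C(33, 1) = 33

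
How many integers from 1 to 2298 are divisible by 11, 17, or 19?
⌊2298/11⌋+⌊2298/17⌋+⌊2298/19⌋ - ⌊2298/187⌋-⌊2298/209⌋-⌊2298/323⌋ + ⌊2298/3553⌋ = 208+135+120 - 12-10-7 + 0 = 434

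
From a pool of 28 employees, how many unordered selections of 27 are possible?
C(28,27) = 28!/(27!×1!) = 28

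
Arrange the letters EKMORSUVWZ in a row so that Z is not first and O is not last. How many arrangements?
By inclusion-exclusion: 10! - 2×(10-1)! + (10-2)! = 3628800 - 725760 + 40320 = 2943360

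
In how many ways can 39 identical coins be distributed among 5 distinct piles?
C(39+5-1, 5-1) = C(43, 4) = 123410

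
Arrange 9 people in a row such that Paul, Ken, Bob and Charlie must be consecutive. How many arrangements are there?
Treat the 4 as one block: (9-4+1)! × 4! = 720 × 24 = 17280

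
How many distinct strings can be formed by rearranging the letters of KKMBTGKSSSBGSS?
14! / (1! × 3! × 1! × 5! × 2! × 2!) = 30270240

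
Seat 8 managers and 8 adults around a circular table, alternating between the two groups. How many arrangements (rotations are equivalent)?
Fix one of the managers: (8-1)! ways for the remaining managers, × 8! ways for the adults = 5040 × 40320 = 203212800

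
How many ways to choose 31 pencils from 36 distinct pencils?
C(36,31) = 36!/(31!×5!) = 376992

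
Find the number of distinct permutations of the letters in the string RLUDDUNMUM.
10! / (2! × 1! × 3! × 1! × 1! × 2!) = 151200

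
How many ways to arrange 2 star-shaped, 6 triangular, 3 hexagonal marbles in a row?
11! / (2! × 6! × 3!) = 4620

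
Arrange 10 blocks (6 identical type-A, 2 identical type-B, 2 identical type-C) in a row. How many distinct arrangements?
10! / (6! × 2! × 2!) = 1260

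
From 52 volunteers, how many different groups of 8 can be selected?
C(52,8) = 52!/(8!×44!) = 752538150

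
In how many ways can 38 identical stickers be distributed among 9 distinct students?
C(38+9-1, 9-1) = C(46, 8) = 260932815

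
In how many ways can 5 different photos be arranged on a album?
5! = 120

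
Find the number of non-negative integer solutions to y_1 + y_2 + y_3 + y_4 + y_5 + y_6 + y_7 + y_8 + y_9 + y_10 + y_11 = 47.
C(47+11-1, 11-1) = C(57, 10) = 43183019880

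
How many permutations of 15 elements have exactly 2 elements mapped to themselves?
Choose the 2 fixed points C(15,2) = 105, derange the rest: !13 = Σ_{j=0}^{13} (-1)^j·13!/j! = 6227020800 - 6227020800 + 3113510400 - 1037836800 + 259459200 - 51891840 + 8648640 - 1235520 + 154440 - 17160 + 1716 - 156 + 13 - 1 = 2290792932. Product = 105 × 2290792932 = 240533257860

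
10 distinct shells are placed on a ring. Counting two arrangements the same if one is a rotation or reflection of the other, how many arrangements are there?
(10-1)!/2 = 362880/2 = 181440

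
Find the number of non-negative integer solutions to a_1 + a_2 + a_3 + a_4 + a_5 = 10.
C(10+5-1, 5-1) = C(14, 4) = 1001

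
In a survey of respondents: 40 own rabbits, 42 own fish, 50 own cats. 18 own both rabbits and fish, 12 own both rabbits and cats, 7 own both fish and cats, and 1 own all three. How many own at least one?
|A∪B∪C| = 40+42+50-18-12-7+1 = 96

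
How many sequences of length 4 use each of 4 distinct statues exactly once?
4! = 24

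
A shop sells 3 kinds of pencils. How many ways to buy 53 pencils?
C(53+3-1, 3-1) = C(55, 2) = 1485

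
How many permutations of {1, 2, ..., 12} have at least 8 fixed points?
Exactly j fixed points: C(12,j)·!(12-j); sum over j ≥ 8 (derangement numbers via !m = (m-1)·(!(m-1) + !(m-2)): !0..!4 = 1, 0, 1, 2, 9). Σ_{j=8}^{12} C(12,j)·!(12-j) = C(12,8)·!4 + C(12,9)·!3 + C(12,10)·!2 + C(12,11)·!1 + C(12,12)·!0 = 495·9 + 220·2 + 66·1 + 12·0 + 1·1 = 4962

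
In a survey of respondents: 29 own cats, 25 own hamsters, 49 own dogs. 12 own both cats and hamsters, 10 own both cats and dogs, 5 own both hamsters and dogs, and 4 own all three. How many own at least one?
|A∪B∪C| = 29+25+49-12-10-5+4 = 80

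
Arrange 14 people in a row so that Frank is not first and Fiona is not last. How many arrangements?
By inclusion-exclusion: 14! - 2×(14-1)! + (14-2)! = 87178291200 - 12454041600 + 479001600 = 75203251200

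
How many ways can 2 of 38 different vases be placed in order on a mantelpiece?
P(38,2) = 38!/(38-2)! = 1406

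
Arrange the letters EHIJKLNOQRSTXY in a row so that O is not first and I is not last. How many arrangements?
By inclusion-exclusion: 14! - 2×(14-1)! + (14-2)! = 87178291200 - 12454041600 + 479001600 = 75203251200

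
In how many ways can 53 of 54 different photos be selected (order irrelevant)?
C(54,53) = 54!/(53!×1!) = 54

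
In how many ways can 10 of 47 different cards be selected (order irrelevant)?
C(47,10) = 47!/(10!×37!) = 5178066751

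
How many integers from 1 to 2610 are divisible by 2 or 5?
⌊2610/2⌋ + ⌊2610/5⌋ - ⌊2610/10⌋ = 1305 + 522 - 261 = 1566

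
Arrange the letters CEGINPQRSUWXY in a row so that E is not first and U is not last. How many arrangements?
By inclusion-exclusion: 13! - 2×(13-1)! + (13-2)! = 6227020800 - 958003200 + 39916800 = 5308934400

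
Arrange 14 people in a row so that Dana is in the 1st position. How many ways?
Fix one position: (14-1)! = 6227020800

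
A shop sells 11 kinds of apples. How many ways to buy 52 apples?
C(52+11-1, 11-1) = C(62, 10) = 107518933731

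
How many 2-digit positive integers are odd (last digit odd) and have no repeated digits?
Last∈{1,3,5,7,9}. Last=0: 0. Last nonzero: 5×8×P(8,0) = 40. Total = 40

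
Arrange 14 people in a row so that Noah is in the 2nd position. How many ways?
Fix one position: (14-1)! = 6227020800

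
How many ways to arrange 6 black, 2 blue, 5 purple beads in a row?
13! / (6! × 2! × 5!) = 36036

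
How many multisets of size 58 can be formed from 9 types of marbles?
C(58+9-1, 9-1) = C(66, 8) = 5743572120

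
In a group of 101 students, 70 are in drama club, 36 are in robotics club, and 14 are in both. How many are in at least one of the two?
|A∪B| = |A| + |B| - |A∩B| = 70 + 36 - 14 = 92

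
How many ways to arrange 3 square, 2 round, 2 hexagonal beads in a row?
7! / (3! × 2! × 2!) = 210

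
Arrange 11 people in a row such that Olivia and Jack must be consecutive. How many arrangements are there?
Treat the 2 as one block: (11-2+1)! × 2! = 3628800 × 2 = 7257600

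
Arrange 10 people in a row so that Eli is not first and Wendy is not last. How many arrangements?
By inclusion-exclusion: 10! - 2×(10-1)! + (10-2)! = 3628800 - 725760 + 40320 = 2943360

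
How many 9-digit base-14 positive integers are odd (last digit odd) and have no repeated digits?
Last∈{1,3,5,7,9,11,13}. Last=0: 0. Last nonzero: 7×12×P(12,7) = 335301120. Total = 335301120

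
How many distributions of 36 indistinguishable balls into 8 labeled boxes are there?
C(36+8-1, 8-1) = C(43, 7) = 32224114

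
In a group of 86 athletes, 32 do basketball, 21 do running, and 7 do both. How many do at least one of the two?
|A∪B| = |A| + |B| - |A∩B| = 32 + 21 - 7 = 46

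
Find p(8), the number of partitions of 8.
Pentagonal recurrence p(n) = p(n-1) + p(n-2) - p(n-5) - p(n-7) + p(n-12) + p(n-15) - ... gives p(0..7) = 1, 1, 2, 3, 5, 7, 11, 15. p(8) = p(7) + p(6) - p(3) - p(1) = 15 + 11 - 3 - 1 = 22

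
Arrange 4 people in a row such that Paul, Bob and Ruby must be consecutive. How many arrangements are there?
Treat the 3 as one block: (4-3+1)! × 3! = 2 × 6 = 12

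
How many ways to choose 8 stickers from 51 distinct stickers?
C(51,8) = 51!/(8!×43!) = 636763050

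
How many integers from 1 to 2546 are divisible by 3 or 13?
⌊2546/3⌋ + ⌊2546/13⌋ - ⌊2546/39⌋ = 848 + 195 - 65 = 978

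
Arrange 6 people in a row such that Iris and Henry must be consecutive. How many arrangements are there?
Treat the 2 as one block: (6-2+1)! × 2! = 120 × 2 = 240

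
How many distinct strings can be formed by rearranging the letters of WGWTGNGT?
8! / (3! × 2! × 1! × 2!) = 1680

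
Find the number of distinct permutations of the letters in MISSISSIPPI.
11! / (1! × 4! × 4! × 2!) = 34650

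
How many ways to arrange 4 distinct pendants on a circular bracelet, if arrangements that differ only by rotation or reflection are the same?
(4-1)!/2 = 6/2 = 3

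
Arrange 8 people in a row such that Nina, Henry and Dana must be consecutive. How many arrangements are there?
Treat the 3 as one block: (8-3+1)! × 3! = 720 × 6 = 4320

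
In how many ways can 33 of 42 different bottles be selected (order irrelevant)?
C(42,33) = 42!/(33!×9!) = 445891810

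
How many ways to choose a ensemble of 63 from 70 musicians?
C(70,63) = 70!/(63!×7!) = 1198774720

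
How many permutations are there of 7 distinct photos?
7! = 5040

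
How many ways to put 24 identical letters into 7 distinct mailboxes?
C(24+7-1, 7-1) = C(30, 6) = 593775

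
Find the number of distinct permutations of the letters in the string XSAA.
4! / (2! × 1! × 1!) = 12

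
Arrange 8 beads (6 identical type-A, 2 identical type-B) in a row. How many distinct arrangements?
8! / (6! × 2!) = 28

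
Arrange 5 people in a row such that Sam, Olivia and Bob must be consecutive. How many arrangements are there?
Treat the 3 as one block: (5-3+1)! × 3! = 6 × 6 = 36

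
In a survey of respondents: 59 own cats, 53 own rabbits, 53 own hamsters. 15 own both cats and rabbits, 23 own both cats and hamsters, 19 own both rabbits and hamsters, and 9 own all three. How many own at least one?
|A∪B∪C| = 59+53+53-15-23-19+9 = 117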